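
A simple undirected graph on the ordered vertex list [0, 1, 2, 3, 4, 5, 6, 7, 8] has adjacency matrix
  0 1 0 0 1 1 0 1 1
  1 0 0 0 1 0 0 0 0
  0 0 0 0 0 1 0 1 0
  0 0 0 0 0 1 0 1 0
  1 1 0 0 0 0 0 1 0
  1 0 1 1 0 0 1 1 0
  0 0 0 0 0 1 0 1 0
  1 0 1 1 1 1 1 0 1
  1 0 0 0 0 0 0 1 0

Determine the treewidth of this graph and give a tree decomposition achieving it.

Treewidth 2.
Bags: B1 = {0, 7, 8}  B2 = {0, 5, 7}  B3 = {0, 4, 7}  B4 = {5, 6, 7}  B5 = {0, 1, 4}  B6 = {2, 5, 7}  B7 = {3, 5, 7}
Tree: B1–B2, B1–B3, B2–B4, B3–B5, B2–B6, B4–B7

Every bag has size at most 3, so the width is 3 − 1 = 2 and tw(G) ≤ 2. On the other hand G contains the 3-clique {0, 1, 4}. A clique must lie in a single bag of any decomposition, so no decomposition can have width below 2. Therefore the treewidth is 2.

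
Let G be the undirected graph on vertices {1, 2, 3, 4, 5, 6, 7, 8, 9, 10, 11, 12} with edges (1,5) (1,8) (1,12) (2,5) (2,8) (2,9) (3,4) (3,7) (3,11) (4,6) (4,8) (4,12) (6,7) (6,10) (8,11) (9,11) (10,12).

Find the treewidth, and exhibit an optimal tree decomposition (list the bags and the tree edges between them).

The largest bag has 4 vertices, giving width 3; this decomposition certifies tw(G) ≤ 3. For the lower bound: the 4 vertex sets {6,7,10}, {12}, {4}, {1,3,8,11} are disjoint, each induces a connected subgraph, and every pair is joined by at least one edge of G. Contracting each set to a single vertex therefore yields K_{4} as a minor, and since treewidth is minor-monotone, tw(G) ≥ tw(K_{4}) = 3. Combining the bounds, tw(G) = 3.

Treewidth 3.
One such decomposition:
Bags: B1 = {6, 7, 10, 12}  B2 = {4, 6, 7, 12}  B3 = {3, 4, 7, 12}  B4 = {1, 3, 4, 12}  B5 = {1, 3, 4, 8}  B6 = {1, 3, 8, 11}  B7 = {1, 5, 8, 11}  B8 = {2, 5, 8, 11}  B9 = {2, 5, 9, 11}
Tree: B1–B2, B2–B3, B3–B4, B4–B5, B5–B6, B6–B7, B7–B8, B8–B9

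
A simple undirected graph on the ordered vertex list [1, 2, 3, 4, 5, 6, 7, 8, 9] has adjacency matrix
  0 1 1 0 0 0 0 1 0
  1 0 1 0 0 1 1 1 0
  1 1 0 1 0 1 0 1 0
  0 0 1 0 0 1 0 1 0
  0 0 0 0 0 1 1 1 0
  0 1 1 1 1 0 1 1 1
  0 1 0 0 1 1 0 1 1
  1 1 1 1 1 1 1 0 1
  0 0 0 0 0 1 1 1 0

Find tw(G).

A width-3 tree decomposition is:
Bags: B1 = {2, 6, 7, 8}  B2 = {2, 3, 6, 8}  B3 = {5, 6, 7, 8}  B4 = {6, 7, 8, 9}  B5 = {3, 4, 6, 8}  B6 = {1, 2, 3, 8}
Tree: B1–B2, B1–B3, B1–B4, B2–B5, B2–B6
Every bag has size at most 4, so the width is 4 − 1 = 3 and tw(G) ≤ 3. On the other hand G contains the 4-clique {1, 2, 3, 8}. A clique must lie in a single bag of any decomposition, so no decomposition can have width below 3. Hence tw(G) = 3 exactly.

3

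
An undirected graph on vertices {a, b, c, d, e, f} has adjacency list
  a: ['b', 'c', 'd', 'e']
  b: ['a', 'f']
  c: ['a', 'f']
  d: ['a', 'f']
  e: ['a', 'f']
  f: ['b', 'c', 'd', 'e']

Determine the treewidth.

2

A width-2 tree decomposition is:
Bags: B1 = {a, b, f}  B2 = {a, e, f}  B3 = {a, d, f}  B4 = {a, c, f}
Tree: B1–B2, B2–B3, B3–B4
Each bag holds 3 vertices, so the decomposition has width 2, which upper-bounds the treewidth. The edges a–b–f–e–a form a cycle, so G is not a tree and its treewidth is at least 2. The upper and lower bounds meet at 2, so that is the treewidth.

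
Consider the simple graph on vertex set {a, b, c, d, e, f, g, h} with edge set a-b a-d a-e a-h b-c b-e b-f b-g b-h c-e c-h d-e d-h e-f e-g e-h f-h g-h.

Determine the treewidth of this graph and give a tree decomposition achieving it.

Treewidth 3.
One such decomposition:
Bags: B1 = {a, d, e, h}  B2 = {a, b, e, h}  B3 = {b, e, g, h}  B4 = {b, c, e, h}  B5 = {b, e, f, h}
Tree: B1–B2, B2–B3, B2–B4, B4–B5

Each bag holds 4 vertices, so the decomposition has width 3, which upper-bounds the treewidth. Conversely, {a, d, e, h} is a clique of size 4, and the vertices of any clique must share a bag in every tree decomposition; so some bag has ≥ 4 vertices and tw(G) ≥ 3. Hence tw(G) = 3 exactly.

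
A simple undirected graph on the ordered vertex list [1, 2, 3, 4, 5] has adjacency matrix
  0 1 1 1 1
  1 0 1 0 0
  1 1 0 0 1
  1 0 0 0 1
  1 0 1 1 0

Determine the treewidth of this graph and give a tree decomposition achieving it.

Treewidth 2.
One such decomposition:
Bags: B1 = {1, 4, 5}  B2 = {1, 3, 5}  B3 = {1, 2, 3}
Tree: B1–B2, B2–B3

Each bag holds 3 vertices, so the decomposition has width 2, which upper-bounds the treewidth. Conversely, {1, 2, 3} is a clique of size 3, and the vertices of any clique must share a bag in every tree decomposition; so some bag has ≥ 3 vertices and tw(G) ≥ 2. Hence tw(G) = 2 exactly.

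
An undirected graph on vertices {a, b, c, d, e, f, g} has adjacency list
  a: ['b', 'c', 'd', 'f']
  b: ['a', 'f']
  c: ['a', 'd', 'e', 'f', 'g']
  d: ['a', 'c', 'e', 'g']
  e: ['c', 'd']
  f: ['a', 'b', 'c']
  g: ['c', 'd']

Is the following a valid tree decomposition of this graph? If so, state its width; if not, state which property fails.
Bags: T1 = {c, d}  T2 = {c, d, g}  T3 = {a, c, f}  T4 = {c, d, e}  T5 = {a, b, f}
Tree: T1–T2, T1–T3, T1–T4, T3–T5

No — edge (a,d) lies in no bag.

A tree decomposition must satisfy three properties: every vertex lies in some bag; for every edge, both endpoints lie together in some bag; and for every vertex, the bags containing it form a connected subtree. Here edge (a,d) lies in no bag, so the decomposition is invalid.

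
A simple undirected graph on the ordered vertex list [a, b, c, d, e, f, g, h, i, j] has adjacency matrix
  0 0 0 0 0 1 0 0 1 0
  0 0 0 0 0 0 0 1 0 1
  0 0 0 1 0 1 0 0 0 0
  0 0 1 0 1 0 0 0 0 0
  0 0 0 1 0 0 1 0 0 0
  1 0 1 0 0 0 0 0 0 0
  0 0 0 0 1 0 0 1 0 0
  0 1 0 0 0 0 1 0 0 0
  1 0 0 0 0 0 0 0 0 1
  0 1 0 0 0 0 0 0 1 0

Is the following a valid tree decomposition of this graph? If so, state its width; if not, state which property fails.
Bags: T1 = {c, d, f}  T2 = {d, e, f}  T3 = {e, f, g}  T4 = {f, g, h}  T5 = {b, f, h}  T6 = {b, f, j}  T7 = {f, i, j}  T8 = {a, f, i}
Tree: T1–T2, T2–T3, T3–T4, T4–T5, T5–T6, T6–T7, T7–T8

Checking the three conditions: (i) the bags cover all of {a, b, c, d, e, f, g, h, i, j}; (ii) for each edge, some bag contains both endpoints; (iii) the bags containing any fixed vertex form a subtree. All hold, so the decomposition is valid with width 3 − 1 = 2.

Yes; width 2.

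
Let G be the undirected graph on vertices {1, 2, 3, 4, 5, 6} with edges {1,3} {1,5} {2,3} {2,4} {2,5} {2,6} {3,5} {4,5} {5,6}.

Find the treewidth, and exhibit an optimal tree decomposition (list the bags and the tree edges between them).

Treewidth 2.
Bags: B1 = {2, 3, 5}  B2 = {2, 5, 6}  B3 = {2, 4, 5}  B4 = {1, 3, 5}
Tree: B1–B2, B1–B3, B1–B4

Each bag holds 3 vertices, so the decomposition has width 2, which upper-bounds the treewidth. Conversely, {1, 3, 5} is a clique of size 3, and the vertices of any clique must share a bag in every tree decomposition; so some bag has ≥ 3 vertices and tw(G) ≥ 2. Hence tw(G) = 2 exactly.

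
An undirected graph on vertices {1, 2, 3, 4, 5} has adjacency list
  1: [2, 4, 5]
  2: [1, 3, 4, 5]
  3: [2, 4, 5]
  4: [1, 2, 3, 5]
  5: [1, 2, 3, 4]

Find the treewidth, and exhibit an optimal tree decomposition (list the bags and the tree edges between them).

Treewidth 3.
One such decomposition:
Bags: B1 = {2, 3, 4, 5}  B2 = {1, 2, 4, 5}
Tree: B1–B2

Each bag holds 4 vertices, so the decomposition has width 3, which upper-bounds the treewidth. On the other hand G contains the 4-clique {1, 2, 4, 5}. A clique must lie in a single bag of any decomposition, so no decomposition can have width below 3. The upper and lower bounds meet at 3, so that is the treewidth.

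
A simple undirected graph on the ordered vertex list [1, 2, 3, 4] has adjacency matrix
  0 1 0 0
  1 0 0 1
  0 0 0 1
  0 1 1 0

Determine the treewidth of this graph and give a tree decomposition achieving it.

Treewidth 1.
One such decomposition:
Bags: B1 = {3, 4}  B2 = {2, 4}  B3 = {1, 2}
Tree: B1–B2, B2–B3

Each bag holds 2 vertices, so the decomposition has width 1, which upper-bounds the treewidth. Any graph with an edge has treewidth ≥ 1, and G has the edge 4–3. Therefore the treewidth is 1.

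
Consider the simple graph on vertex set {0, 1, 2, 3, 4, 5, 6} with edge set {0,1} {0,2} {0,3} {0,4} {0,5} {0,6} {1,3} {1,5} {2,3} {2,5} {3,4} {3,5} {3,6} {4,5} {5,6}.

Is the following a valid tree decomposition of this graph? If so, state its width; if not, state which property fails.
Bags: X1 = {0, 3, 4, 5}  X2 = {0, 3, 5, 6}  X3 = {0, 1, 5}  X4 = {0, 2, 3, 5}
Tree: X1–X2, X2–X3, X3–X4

No — edge (3,1) lies in no bag.

A tree decomposition must satisfy three properties: every vertex lies in some bag; for every edge, both endpoints lie together in some bag; and for every vertex, the bags containing it form a connected subtree. Here edge (3,1) lies in no bag, so the decomposition is invalid.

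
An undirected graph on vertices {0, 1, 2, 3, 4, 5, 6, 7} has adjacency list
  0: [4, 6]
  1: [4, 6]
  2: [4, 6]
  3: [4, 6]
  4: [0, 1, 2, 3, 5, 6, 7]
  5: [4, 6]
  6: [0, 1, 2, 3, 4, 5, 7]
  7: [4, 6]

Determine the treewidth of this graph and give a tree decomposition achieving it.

Each bag holds 3 vertices, so the decomposition has width 2, which upper-bounds the treewidth. For the lower bound, the 3 vertices {0, 4, 6} are pairwise adjacent, and any tree decomposition puts a clique entirely inside one bag — forcing width ≥ 2. The upper and lower bounds meet at 2, so that is the treewidth.

Treewidth 2.
Bags: B1 = {3, 4, 6}  B2 = {2, 4, 6}  B3 = {4, 5, 6}  B4 = {1, 4, 6}  B5 = {0, 4, 6}  B6 = {4, 6, 7}
Tree: B1–B2, B2–B3, B1–B4, B2–B5, B3–B6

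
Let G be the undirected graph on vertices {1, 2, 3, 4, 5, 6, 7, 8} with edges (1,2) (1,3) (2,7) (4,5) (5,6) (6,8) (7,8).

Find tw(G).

1

A width-1 tree decomposition is:
Bags: B1 = {1, 3}  B2 = {1, 2}  B3 = {2, 7}  B4 = {7, 8}  B5 = {6, 8}  B6 = {5, 6}  B7 = {4, 5}
Tree: B1–B2, B2–B3, B3–B4, B4–B5, B5–B6, B6–B7
Each bag holds 2 vertices, so the decomposition has width 1, which upper-bounds the treewidth. Since G has at least one edge (e.g. 3–1), it is not an edgeless graph, so tw(G) ≥ 1. Therefore the treewidth is 1.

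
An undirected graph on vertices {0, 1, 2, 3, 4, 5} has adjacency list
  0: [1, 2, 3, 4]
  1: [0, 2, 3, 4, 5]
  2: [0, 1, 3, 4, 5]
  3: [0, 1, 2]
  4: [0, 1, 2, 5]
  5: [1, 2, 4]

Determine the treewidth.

3

A width-3 tree decomposition is:
Bags: B1 = {0, 1, 2, 4}  B2 = {0, 1, 2, 3}  B3 = {1, 2, 4, 5}
Tree: B1–B2, B1–B3
Every bag has size at most 4, so the width is 4 − 1 = 3 and tw(G) ≤ 3. For the lower bound, the 4 vertices {0, 1, 2, 3} are pairwise adjacent, and any tree decomposition puts a clique entirely inside one bag — forcing width ≥ 3. Hence tw(G) = 3 exactly.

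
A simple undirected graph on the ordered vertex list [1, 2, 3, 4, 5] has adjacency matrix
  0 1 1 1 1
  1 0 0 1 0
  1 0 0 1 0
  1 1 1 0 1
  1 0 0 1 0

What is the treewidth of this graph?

2

A width-2 tree decomposition is:
Bags: B1 = {1, 3, 4}  B2 = {1, 2, 4}  B3 = {1, 4, 5}
Tree: B1–B2, B1–B3
The largest bag has 3 vertices, giving width 2; this decomposition certifies tw(G) ≤ 2. Conversely, {1, 2, 4} is a clique of size 3, and the vertices of any clique must share a bag in every tree decomposition; so some bag has ≥ 3 vertices and tw(G) ≥ 2. Combining the bounds, tw(G) = 2.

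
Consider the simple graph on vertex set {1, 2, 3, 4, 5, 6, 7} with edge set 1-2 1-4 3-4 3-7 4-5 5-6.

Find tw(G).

1

A width-1 tree decomposition is:
Bags: B1 = {4, 5}  B2 = {1, 4}  B3 = {1, 2}  B4 = {5, 6}  B5 = {3, 4}  B6 = {3, 7}
Tree: B1–B2, B2–B3, B1–B4, B2–B5, B5–B6
Every bag has size at most 2, so the width is 2 − 1 = 1 and tw(G) ≤ 1. Any graph with an edge has treewidth ≥ 1, and G has the edge 5–4. The upper and lower bounds meet at 1, so that is the treewidth.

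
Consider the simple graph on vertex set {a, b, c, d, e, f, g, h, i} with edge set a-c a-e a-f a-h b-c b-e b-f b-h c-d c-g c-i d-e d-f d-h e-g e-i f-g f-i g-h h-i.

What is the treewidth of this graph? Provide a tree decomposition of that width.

Treewidth 4.
One such decomposition:
Bags: B1 = {c, e, f, g, h}  B2 = {c, e, f, h, i}  B3 = {a, c, e, f, h}  B4 = {c, d, e, f, h}  B5 = {b, c, e, f, h}
Tree: B1–B2, B2–B3, B3–B4, B4–B5

The largest bag has 5 vertices, giving width 4; this decomposition certifies tw(G) ≤ 4. For the lower bound: the 5 vertex sets {c,g}, {h,i}, {a,e}, {f}, {d} are disjoint, each induces a connected subgraph, and every pair is joined by at least one edge of G. Contracting each set to a single vertex therefore yields K_{5} as a minor, and since treewidth is minor-monotone, tw(G) ≥ tw(K_{5}) = 4. Combining the bounds, tw(G) = 4.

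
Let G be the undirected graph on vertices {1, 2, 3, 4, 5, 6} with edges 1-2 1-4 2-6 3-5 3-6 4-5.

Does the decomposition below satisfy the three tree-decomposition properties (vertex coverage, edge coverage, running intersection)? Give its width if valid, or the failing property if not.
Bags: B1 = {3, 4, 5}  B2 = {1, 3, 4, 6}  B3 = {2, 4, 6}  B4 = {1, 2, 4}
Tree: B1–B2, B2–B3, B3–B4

A tree decomposition must satisfy three properties: every vertex lies in some bag; for every edge, both endpoints lie together in some bag; and for every vertex, the bags containing it form a connected subtree. Here bags containing vertex 1 are not connected in the tree, so the decomposition is invalid.

No — bags containing vertex 1 are not connected in the tree.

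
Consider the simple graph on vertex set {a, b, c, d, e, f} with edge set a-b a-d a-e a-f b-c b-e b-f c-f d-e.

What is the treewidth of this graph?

A width-2 tree decomposition is:
Bags: B1 = {b, c, f}  B2 = {a, b, f}  B3 = {a, b, e}  B4 = {a, d, e}
Tree: B1–B2, B2–B3, B3–B4
Every bag has size at most 3, so the width is 3 − 1 = 2 and tw(G) ≤ 2. On the other hand G contains the 3-clique {b, c, f}. A clique must lie in a single bag of any decomposition, so no decomposition can have width below 2. Combining the bounds, tw(G) = 2.

2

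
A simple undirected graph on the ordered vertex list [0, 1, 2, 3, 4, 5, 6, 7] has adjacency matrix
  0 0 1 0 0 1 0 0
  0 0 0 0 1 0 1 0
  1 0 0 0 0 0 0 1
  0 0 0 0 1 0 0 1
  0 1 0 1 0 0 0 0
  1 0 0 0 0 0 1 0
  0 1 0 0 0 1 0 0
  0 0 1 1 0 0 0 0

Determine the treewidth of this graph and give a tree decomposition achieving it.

Treewidth 2.
One such decomposition:
Bags: B1 = {0, 2, 5}  B2 = {2, 5, 7}  B3 = {3, 5, 7}  B4 = {3, 4, 5}  B5 = {1, 4, 5}  B6 = {1, 5, 6}
Tree: B1–B2, B2–B3, B3–B4, B4–B5, B5–B6

The largest bag has 3 vertices, giving width 2; this decomposition certifies tw(G) ≤ 2. The edges 5–0–2–7–3–4–1–6–5 form a cycle, so G is not a tree and its treewidth is at least 2. Therefore the treewidth is 2.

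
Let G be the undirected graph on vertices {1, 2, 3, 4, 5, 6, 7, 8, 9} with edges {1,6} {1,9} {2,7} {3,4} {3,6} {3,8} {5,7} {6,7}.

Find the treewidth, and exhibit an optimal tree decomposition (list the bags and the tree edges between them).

Treewidth 1.
One optimal decomposition is:
Bags: B1 = {5, 7}  B2 = {6, 7}  B3 = {3, 6}  B4 = {2, 7}  B5 = {3, 8}  B6 = {1, 6}  B7 = {1, 9}  B8 = {3, 4}
Tree: B1–B2, B2–B3, B2–B4, B3–B5, B2–B6, B6–B7, B3–B8

The largest bag has 2 vertices, giving width 1; this decomposition certifies tw(G) ≤ 1. G has an edge, so its treewidth is at least 1. Hence tw(G) = 1 exactly.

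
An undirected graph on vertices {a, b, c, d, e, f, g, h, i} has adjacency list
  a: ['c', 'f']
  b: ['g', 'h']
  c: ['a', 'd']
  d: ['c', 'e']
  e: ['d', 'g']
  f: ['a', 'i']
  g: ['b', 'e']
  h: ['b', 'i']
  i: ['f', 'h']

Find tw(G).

2

A width-2 tree decomposition is:
Bags: B1 = {f, h, i}  B2 = {b, f, h}  B3 = {b, f, g}  B4 = {e, f, g}  B5 = {d, e, f}  B6 = {c, d, f}  B7 = {a, c, f}
Tree: B1–B2, B2–B3, B3–B4, B4–B5, B5–B6, B6–B7
Each bag holds 3 vertices, so the decomposition has width 2, which upper-bounds the treewidth. Since f–i–h–b–g–e–d–c–a–f is a cycle in G, G is not acyclic. Forests are exactly the graphs of treewidth ≤ 1, so tw(G) ≥ 2. Hence tw(G) = 2 exactly.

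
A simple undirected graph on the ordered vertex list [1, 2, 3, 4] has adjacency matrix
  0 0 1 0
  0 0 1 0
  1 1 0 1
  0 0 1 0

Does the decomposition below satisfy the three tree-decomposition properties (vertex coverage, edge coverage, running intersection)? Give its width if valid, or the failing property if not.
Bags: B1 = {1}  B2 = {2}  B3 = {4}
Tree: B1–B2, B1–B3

A tree decomposition must satisfy three properties: every vertex lies in some bag; for every edge, both endpoints lie together in some bag; and for every vertex, the bags containing it form a connected subtree. Here vertex 3 appears in no bag, so the decomposition is invalid.

No — vertex 3 appears in no bag.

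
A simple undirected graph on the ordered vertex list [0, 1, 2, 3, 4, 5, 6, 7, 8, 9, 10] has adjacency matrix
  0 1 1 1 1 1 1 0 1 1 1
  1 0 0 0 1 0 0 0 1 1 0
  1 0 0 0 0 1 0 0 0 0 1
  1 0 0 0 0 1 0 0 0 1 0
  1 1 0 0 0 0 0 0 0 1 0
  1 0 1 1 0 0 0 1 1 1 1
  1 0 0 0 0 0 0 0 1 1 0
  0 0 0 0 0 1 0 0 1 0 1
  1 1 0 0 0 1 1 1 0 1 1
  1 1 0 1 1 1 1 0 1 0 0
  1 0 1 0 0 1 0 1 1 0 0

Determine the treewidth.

A width-3 tree decomposition is:
Bags: B1 = {5, 7, 8, 10}  B2 = {0, 5, 8, 10}  B3 = {0, 5, 8, 9}  B4 = {0, 6, 8, 9}  B5 = {0, 1, 8, 9}  B6 = {0, 3, 5, 9}  B7 = {0, 2, 5, 10}  B8 = {0, 1, 4, 9}
Tree: B1–B2, B2–B3, B3–B4, B4–B5, B3–B6, B2–B7, B5–B8
Each bag holds 4 vertices, so the decomposition has width 3, which upper-bounds the treewidth. For the lower bound, the 4 vertices {0, 1, 8, 9} are pairwise adjacent, and any tree decomposition puts a clique entirely inside one bag — forcing width ≥ 3. Hence tw(G) = 3 exactly.

3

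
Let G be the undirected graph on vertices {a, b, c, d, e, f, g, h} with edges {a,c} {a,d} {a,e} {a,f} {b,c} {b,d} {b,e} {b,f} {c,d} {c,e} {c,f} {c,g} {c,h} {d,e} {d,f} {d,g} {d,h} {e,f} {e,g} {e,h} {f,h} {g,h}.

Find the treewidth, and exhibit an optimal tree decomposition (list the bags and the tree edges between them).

Every bag has size at most 5, so the width is 5 − 1 = 4 and tw(G) ≤ 4. Conversely, {c, d, e, g, h} is a clique of size 5, and the vertices of any clique must share a bag in every tree decomposition; so some bag has ≥ 5 vertices and tw(G) ≥ 4. Combining the bounds, tw(G) = 4.

Treewidth 4.
Bags: B1 = {a, c, d, e, f}  B2 = {b, c, d, e, f}  B3 = {c, d, e, f, h}  B4 = {c, d, e, g, h}
Tree: B1–B2, B2–B3, B3–B4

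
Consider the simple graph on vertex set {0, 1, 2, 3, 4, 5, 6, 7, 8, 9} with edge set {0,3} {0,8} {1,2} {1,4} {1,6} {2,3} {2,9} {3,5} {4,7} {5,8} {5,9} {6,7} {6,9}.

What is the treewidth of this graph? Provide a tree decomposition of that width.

The largest bag has 3 vertices, giving width 2; this decomposition certifies tw(G) ≤ 2. For the lower bound, G contains the cycle 7–4–1–6–7, so G is not a forest; only forests have treewidth ≤ 1, hence tw(G) ≥ 2. Therefore the treewidth is 2.

Treewidth 2.
One optimal decomposition is:
Bags: B1 = {4, 6, 7}  B2 = {1, 4, 6}  B3 = {1, 6, 9}  B4 = {1, 2, 9}  B5 = {2, 5, 9}  B6 = {2, 3, 5}  B7 = {3, 5, 8}  B8 = {0, 3, 8}
Tree: B1–B2, B2–B3, B3–B4, B4–B5, B5–B6, B6–B7, B7–B8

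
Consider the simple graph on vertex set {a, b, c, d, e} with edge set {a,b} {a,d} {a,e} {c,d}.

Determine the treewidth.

1

A width-1 tree decomposition is:
Bags: B1 = {a, e}  B2 = {a, d}  B3 = {c, d}  B4 = {a, b}
Tree: B1–B2, B2–B3, B2–B4
Each bag holds 2 vertices, so the decomposition has width 1, which upper-bounds the treewidth. G has an edge, so its treewidth is at least 1. The upper and lower bounds meet at 1, so that is the treewidth.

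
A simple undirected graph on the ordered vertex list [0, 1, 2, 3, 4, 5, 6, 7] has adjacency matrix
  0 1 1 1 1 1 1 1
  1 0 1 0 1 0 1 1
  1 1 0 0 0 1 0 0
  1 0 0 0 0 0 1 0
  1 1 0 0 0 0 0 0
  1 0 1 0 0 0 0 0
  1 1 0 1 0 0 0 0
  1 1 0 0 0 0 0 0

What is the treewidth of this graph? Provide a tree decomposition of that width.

Treewidth 2.
One optimal decomposition is:
Bags: B1 = {0, 1, 2}  B2 = {0, 1, 6}  B3 = {0, 1, 7}  B4 = {0, 3, 6}  B5 = {0, 1, 4}  B6 = {0, 2, 5}
Tree: B1–B2, B2–B3, B2–B4, B3–B5, B1–B6

Each bag holds 3 vertices, so the decomposition has width 2, which upper-bounds the treewidth. On the other hand G contains the 3-clique {0, 1, 2}. A clique must lie in a single bag of any decomposition, so no decomposition can have width below 2. The upper and lower bounds meet at 2, so that is the treewidth.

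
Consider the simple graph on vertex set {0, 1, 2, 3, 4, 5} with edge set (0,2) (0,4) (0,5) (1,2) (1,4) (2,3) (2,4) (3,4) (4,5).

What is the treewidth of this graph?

A width-2 tree decomposition is:
Bags: B1 = {1, 2, 4}  B2 = {2, 3, 4}  B3 = {0, 2, 4}  B4 = {0, 4, 5}
Tree: B1–B2, B1–B3, B3–B4
Each bag holds 3 vertices, so the decomposition has width 2, which upper-bounds the treewidth. Conversely, {0, 2, 4} is a clique of size 3, and the vertices of any clique must share a bag in every tree decomposition; so some bag has ≥ 3 vertices and tw(G) ≥ 2. Hence tw(G) = 2 exactly.

2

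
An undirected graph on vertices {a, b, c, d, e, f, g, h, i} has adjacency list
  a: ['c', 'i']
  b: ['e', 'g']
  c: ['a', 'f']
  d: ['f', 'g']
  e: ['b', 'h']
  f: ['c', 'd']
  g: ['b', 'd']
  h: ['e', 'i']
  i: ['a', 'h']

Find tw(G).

A width-2 tree decomposition is:
Bags: B1 = {a, c, i}  B2 = {c, h, i}  B3 = {c, e, h}  B4 = {b, c, e}  B5 = {b, c, g}  B6 = {c, d, g}  B7 = {c, d, f}
Tree: B1–B2, B2–B3, B3–B4, B4–B5, B5–B6, B6–B7
Each bag holds 3 vertices, so the decomposition has width 2, which upper-bounds the treewidth. Since c–a–i–h–e–b–g–d–f–c is a cycle in G, G is not acyclic. Forests are exactly the graphs of treewidth ≤ 1, so tw(G) ≥ 2. Hence tw(G) = 2 exactly.

2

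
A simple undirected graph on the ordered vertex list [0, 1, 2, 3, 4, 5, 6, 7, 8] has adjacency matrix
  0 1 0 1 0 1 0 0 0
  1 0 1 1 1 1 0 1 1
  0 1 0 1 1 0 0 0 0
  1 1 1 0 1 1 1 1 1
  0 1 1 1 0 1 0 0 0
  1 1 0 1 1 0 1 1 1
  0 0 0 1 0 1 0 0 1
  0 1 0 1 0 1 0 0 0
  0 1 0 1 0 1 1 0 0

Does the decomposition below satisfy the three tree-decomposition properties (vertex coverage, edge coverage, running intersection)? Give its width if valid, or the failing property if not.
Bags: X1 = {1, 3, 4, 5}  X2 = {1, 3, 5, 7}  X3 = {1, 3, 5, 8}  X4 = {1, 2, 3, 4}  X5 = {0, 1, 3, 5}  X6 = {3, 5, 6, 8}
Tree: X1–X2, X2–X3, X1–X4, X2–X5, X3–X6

Checking the three conditions: (i) the bags cover all of {0, 1, 2, 3, 4, 5, 6, 7, 8}; (ii) for each edge, some bag contains both endpoints; (iii) the bags containing any fixed vertex form a subtree. All hold, so the decomposition is valid with width 4 − 1 = 3.

Yes; width 3.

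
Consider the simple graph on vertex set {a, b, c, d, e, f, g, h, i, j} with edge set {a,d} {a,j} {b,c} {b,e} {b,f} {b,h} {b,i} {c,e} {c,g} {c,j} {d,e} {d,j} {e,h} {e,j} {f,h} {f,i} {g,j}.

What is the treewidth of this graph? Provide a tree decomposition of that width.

Treewidth 2.
One such decomposition:
Bags: B1 = {b, e, h}  B2 = {b, c, e}  B3 = {b, f, h}  B4 = {c, e, j}  B5 = {b, f, i}  B6 = {d, e, j}  B7 = {c, g, j}  B8 = {a, d, j}
Tree: B1–B2, B1–B3, B2–B4, B3–B5, B4–B6, B4–B7, B6–B8

The largest bag has 3 vertices, giving width 2; this decomposition certifies tw(G) ≤ 2. Conversely, {d, e, j} is a clique of size 3, and the vertices of any clique must share a bag in every tree decomposition; so some bag has ≥ 3 vertices and tw(G) ≥ 2. Hence tw(G) = 2 exactly.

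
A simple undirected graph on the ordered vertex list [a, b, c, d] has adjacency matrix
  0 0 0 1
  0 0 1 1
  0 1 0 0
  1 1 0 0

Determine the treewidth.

A width-1 tree decomposition is:
Bags: B1 = {b, c}  B2 = {b, d}  B3 = {a, d}
Tree: B1–B2, B2–B3
The largest bag has 2 vertices, giving width 1; this decomposition certifies tw(G) ≤ 1. Since G has at least one edge (e.g. c–b), it is not an edgeless graph, so tw(G) ≥ 1. Combining the bounds, tw(G) = 1.

1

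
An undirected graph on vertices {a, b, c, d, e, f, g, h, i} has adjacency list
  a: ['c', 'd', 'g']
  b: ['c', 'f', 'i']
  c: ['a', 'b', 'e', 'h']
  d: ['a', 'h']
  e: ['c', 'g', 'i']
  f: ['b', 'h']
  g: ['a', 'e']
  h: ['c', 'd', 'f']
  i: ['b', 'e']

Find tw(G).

3

A width-3 tree decomposition is:
Bags: B1 = {b, e, f, i}  B2 = {b, c, e, f}  B3 = {c, e, f, h}  B4 = {c, e, g, h}  B5 = {a, c, g, h}  B6 = {a, d, g, h}
Tree: B1–B2, B2–B3, B3–B4, B4–B5, B5–B6
The largest bag has 4 vertices, giving width 3; this decomposition certifies tw(G) ≤ 3. For the lower bound: the 4 vertex sets {b,f,i}, {e}, {c}, {a,d,g,h} are disjoint, each induces a connected subgraph, and every pair is joined by at least one edge of G. Contracting each set to a single vertex therefore yields K_{4} as a minor, and since treewidth is minor-monotone, tw(G) ≥ tw(K_{4}) = 3. Combining the bounds, tw(G) = 3.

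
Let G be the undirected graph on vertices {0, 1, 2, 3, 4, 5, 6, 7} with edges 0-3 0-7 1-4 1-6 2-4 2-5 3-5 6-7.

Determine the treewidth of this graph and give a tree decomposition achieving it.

Each bag holds 3 vertices, so the decomposition has width 2, which upper-bounds the treewidth. For the lower bound, G contains the cycle 0–7–6–1–4–2–5–3–0, so G is not a forest; only forests have treewidth ≤ 1, hence tw(G) ≥ 2. Therefore the treewidth is 2.

Treewidth 2.
Bags: B1 = {0, 6, 7}  B2 = {0, 1, 6}  B3 = {0, 1, 4}  B4 = {0, 2, 4}  B5 = {0, 2, 5}  B6 = {0, 3, 5}
Tree: B1–B2, B2–B3, B3–B4, B4–B5, B5–B6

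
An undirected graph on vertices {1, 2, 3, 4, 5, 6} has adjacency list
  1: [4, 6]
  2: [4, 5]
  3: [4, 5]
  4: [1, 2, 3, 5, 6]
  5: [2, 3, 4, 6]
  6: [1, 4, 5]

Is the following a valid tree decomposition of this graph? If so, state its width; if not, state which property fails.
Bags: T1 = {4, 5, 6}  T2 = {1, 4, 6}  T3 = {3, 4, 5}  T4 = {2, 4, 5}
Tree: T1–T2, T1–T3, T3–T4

Yes; width 2.

Every vertex of G appears in some bag (union = {1, 2, 3, 4, 5, 6}); every edge is covered by a bag; and for each vertex v the set of bags containing v is connected in the bag tree. The decomposition is therefore valid. The largest bag has 3 vertices, so the width is 2.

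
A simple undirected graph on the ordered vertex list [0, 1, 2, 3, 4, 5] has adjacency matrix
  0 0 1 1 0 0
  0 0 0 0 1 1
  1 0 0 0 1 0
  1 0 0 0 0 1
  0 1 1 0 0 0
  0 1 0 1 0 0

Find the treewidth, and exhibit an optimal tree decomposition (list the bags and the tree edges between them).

The largest bag has 3 vertices, giving width 2; this decomposition certifies tw(G) ≤ 2. For the lower bound, G contains the cycle 1–4–2–0–3–5–1, so G is not a forest; only forests have treewidth ≤ 1, hence tw(G) ≥ 2. Hence tw(G) = 2 exactly.

Treewidth 2.
One such decomposition:
Bags: B1 = {1, 2, 4}  B2 = {0, 1, 2}  B3 = {0, 1, 3}  B4 = {1, 3, 5}
Tree: B1–B2, B2–B3, B3–B4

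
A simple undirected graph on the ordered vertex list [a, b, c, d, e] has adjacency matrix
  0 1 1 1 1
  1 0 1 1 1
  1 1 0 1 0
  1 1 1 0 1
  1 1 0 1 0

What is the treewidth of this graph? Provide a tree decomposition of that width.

Treewidth 3.
One such decomposition:
Bags: B1 = {a, b, c, d}  B2 = {a, b, d, e}
Tree: B1–B2

Each bag holds 4 vertices, so the decomposition has width 3, which upper-bounds the treewidth. On the other hand G contains the 4-clique {a, b, d, e}. A clique must lie in a single bag of any decomposition, so no decomposition can have width below 3. Hence tw(G) = 3 exactly.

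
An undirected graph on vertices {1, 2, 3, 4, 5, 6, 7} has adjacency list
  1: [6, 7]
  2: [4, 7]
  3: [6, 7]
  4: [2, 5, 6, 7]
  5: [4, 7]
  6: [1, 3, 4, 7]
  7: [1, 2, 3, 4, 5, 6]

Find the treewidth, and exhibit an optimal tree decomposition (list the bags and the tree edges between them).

Every bag has size at most 3, so the width is 3 − 1 = 2 and tw(G) ≤ 2. For the lower bound, the 3 vertices {1, 6, 7} are pairwise adjacent, and any tree decomposition puts a clique entirely inside one bag — forcing width ≥ 2. Therefore the treewidth is 2.

Treewidth 2.
One such decomposition:
Bags: B1 = {2, 4, 7}  B2 = {4, 5, 7}  B3 = {4, 6, 7}  B4 = {3, 6, 7}  B5 = {1, 6, 7}
Tree: B1–B2, B2–B3, B3–B4, B4–B5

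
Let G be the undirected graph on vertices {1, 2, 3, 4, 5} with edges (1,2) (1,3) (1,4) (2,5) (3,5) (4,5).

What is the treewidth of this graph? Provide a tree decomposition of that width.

Every bag has size at most 3, so the width is 3 − 1 = 2 and tw(G) ≤ 2. For the lower bound, G contains the cycle 1–2–5–3–1, so G is not a forest; only forests have treewidth ≤ 1, hence tw(G) ≥ 2. Combining the bounds, tw(G) = 2.

Treewidth 2.
One optimal decomposition is:
Bags: B1 = {1, 2, 5}  B2 = {1, 3, 5}  B3 = {1, 4, 5}
Tree: B1–B2, B2–B3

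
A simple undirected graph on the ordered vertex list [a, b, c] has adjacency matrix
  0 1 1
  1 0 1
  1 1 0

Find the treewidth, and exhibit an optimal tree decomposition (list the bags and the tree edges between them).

Treewidth 2.
One optimal decomposition is:
Bags: B1 = {a, b, c}
Tree: (single bag)

With just one bag of size 3, the width is 3 − 1 = 2, so tw(G) ≤ 2. On the other hand G contains the 3-clique {a, b, c}. A clique must lie in a single bag of any decomposition, so no decomposition can have width below 2. Hence tw(G) = 2 exactly.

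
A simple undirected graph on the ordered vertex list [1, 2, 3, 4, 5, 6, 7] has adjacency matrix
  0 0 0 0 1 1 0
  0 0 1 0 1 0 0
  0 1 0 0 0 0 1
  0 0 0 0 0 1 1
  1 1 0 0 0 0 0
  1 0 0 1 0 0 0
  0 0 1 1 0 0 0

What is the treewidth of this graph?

2

A width-2 tree decomposition is:
Bags: B1 = {1, 4, 6}  B2 = {1, 4, 7}  B3 = {1, 3, 7}  B4 = {1, 2, 3}  B5 = {1, 2, 5}
Tree: B1–B2, B2–B3, B3–B4, B4–B5
The largest bag has 3 vertices, giving width 2; this decomposition certifies tw(G) ≤ 2. For the lower bound, G contains the cycle 1–6–4–7–3–2–5–1, so G is not a forest; only forests have treewidth ≤ 1, hence tw(G) ≥ 2. The upper and lower bounds meet at 2, so that is the treewidth.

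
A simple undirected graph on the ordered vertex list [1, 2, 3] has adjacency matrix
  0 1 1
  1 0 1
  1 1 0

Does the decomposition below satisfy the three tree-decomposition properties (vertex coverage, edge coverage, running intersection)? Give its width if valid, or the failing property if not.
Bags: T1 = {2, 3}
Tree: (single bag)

A tree decomposition must satisfy three properties: every vertex lies in some bag; for every edge, both endpoints lie together in some bag; and for every vertex, the bags containing it form a connected subtree. Here vertex 1 appears in no bag, so the decomposition is invalid.

No — vertex 1 appears in no bag.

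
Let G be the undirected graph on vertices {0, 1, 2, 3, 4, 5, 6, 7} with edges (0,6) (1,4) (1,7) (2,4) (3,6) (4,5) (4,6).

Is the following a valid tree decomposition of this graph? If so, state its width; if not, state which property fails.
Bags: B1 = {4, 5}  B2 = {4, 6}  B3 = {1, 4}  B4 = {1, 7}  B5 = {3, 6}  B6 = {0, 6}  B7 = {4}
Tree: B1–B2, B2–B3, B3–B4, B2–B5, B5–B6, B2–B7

No — vertex 2 appears in no bag.

A tree decomposition must satisfy three properties: every vertex lies in some bag; for every edge, both endpoints lie together in some bag; and for every vertex, the bags containing it form a connected subtree. Here vertex 2 appears in no bag, so the decomposition is invalid.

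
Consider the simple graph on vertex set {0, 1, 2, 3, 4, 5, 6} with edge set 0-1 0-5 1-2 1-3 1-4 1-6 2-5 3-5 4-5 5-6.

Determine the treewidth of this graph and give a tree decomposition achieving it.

Each bag holds 3 vertices, so the decomposition has width 2, which upper-bounds the treewidth. For the lower bound, G contains the cycle 5–6–1–2–5, so G is not a forest; only forests have treewidth ≤ 1, hence tw(G) ≥ 2. Combining the bounds, tw(G) = 2.

Treewidth 2.
One optimal decomposition is:
Bags: B1 = {1, 5, 6}  B2 = {1, 2, 5}  B3 = {1, 3, 5}  B4 = {0, 1, 5}  B5 = {1, 4, 5}
Tree: B1–B2, B2–B3, B3–B4, B4–B5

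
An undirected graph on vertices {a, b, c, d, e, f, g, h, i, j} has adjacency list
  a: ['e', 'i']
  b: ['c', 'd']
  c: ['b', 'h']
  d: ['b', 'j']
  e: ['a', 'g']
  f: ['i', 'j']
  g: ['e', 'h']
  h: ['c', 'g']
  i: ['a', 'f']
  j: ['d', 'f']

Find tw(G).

A width-2 tree decomposition is:
Bags: B1 = {a, e, i}  B2 = {e, g, i}  B3 = {g, h, i}  B4 = {c, h, i}  B5 = {b, c, i}  B6 = {b, d, i}  B7 = {d, i, j}  B8 = {f, i, j}
Tree: B1–B2, B2–B3, B3–B4, B4–B5, B5–B6, B6–B7, B7–B8
The largest bag has 3 vertices, giving width 2; this decomposition certifies tw(G) ≤ 2. Since i–a–e–g–h–c–b–d–j–f–i is a cycle in G, G is not acyclic. Forests are exactly the graphs of treewidth ≤ 1, so tw(G) ≥ 2. Hence tw(G) = 2 exactly.

2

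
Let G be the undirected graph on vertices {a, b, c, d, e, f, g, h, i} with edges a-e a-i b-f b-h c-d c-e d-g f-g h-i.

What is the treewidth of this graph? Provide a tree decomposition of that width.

Every bag has size at most 3, so the width is 3 − 1 = 2 and tw(G) ≤ 2. The edges h–i–a–e–c–d–g–f–b–h form a cycle, so G is not a tree and its treewidth is at least 2. Therefore the treewidth is 2.

Treewidth 2.
One optimal decomposition is:
Bags: B1 = {a, h, i}  B2 = {a, e, h}  B3 = {c, e, h}  B4 = {c, d, h}  B5 = {d, g, h}  B6 = {f, g, h}  B7 = {b, f, h}
Tree: B1–B2, B2–B3, B3–B4, B4–B5, B5–B6, B6–B7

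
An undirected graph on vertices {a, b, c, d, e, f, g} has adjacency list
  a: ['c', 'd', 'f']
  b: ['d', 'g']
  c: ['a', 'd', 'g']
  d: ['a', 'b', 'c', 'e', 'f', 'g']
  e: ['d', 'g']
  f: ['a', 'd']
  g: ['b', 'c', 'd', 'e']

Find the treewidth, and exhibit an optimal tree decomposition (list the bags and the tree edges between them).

Treewidth 2.
One such decomposition:
Bags: B1 = {c, d, g}  B2 = {a, c, d}  B3 = {d, e, g}  B4 = {b, d, g}  B5 = {a, d, f}
Tree: B1–B2, B1–B3, B1–B4, B2–B5

The largest bag has 3 vertices, giving width 2; this decomposition certifies tw(G) ≤ 2. For the lower bound, the 3 vertices {d, e, g} are pairwise adjacent, and any tree decomposition puts a clique entirely inside one bag — forcing width ≥ 2. Hence tw(G) = 2 exactly.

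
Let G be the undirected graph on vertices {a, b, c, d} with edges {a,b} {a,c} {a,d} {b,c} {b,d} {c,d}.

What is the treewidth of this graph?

3

A width-3 tree decomposition is:
Bags: B1 = {a, b, c, d}
Tree: (single bag)
A single bag containing all 4 vertices is trivially a valid decomposition of width 3. Conversely, {a, b, c, d} is a clique of size 4, and the vertices of any clique must share a bag in every tree decomposition; so some bag has ≥ 4 vertices and tw(G) ≥ 3. Therefore the treewidth is 3.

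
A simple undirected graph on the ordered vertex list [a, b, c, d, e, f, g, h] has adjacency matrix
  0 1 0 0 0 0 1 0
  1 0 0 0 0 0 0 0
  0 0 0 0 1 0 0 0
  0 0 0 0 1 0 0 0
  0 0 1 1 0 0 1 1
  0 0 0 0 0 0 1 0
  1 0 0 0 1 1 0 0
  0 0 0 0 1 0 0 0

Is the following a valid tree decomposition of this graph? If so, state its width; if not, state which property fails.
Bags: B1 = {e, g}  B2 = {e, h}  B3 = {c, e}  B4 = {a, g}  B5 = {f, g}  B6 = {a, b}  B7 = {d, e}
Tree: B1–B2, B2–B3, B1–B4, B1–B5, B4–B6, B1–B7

Checking the three conditions: (i) the bags cover all of {a, b, c, d, e, f, g, h}; (ii) for each edge, some bag contains both endpoints; (iii) the bags containing any fixed vertex form a subtree. All hold, so the decomposition is valid with width 2 − 1 = 1.

Yes; width 1.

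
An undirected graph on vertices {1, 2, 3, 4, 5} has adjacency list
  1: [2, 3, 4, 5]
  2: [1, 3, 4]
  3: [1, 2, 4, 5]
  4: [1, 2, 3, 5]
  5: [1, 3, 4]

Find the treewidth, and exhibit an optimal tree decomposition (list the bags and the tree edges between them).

Treewidth 3.
One optimal decomposition is:
Bags: B1 = {1, 3, 4, 5}  B2 = {1, 2, 3, 4}
Tree: B1–B2

The largest bag has 4 vertices, giving width 3; this decomposition certifies tw(G) ≤ 3. For the lower bound, the 4 vertices {1, 2, 3, 4} are pairwise adjacent, and any tree decomposition puts a clique entirely inside one bag — forcing width ≥ 3. The upper and lower bounds meet at 3, so that is the treewidth.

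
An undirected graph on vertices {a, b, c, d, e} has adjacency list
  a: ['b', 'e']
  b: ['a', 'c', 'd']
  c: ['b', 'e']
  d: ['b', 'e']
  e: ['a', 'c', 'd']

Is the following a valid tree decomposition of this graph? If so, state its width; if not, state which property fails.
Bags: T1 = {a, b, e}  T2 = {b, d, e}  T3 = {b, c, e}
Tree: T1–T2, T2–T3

Yes; width 2.

Checking the three conditions: (i) the bags cover all of {a, b, c, d, e}; (ii) for each edge, some bag contains both endpoints; (iii) the bags containing any fixed vertex form a subtree. All hold, so the decomposition is valid with width 3 − 1 = 2.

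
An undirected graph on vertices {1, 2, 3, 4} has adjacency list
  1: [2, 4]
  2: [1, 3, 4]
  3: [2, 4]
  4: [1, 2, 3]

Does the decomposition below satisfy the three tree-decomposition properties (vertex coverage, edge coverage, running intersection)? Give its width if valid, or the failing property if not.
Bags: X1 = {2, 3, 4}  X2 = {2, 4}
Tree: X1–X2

A tree decomposition must satisfy three properties: every vertex lies in some bag; for every edge, both endpoints lie together in some bag; and for every vertex, the bags containing it form a connected subtree. Here vertex 1 appears in no bag, so the decomposition is invalid.

No — vertex 1 appears in no bag.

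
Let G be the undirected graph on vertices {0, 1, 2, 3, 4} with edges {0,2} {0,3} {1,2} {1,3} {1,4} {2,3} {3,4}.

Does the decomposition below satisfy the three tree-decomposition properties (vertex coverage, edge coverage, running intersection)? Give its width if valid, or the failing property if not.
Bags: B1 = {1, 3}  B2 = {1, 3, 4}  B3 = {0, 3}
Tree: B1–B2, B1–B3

No — vertex 2 appears in no bag.

A tree decomposition must satisfy three properties: every vertex lies in some bag; for every edge, both endpoints lie together in some bag; and for every vertex, the bags containing it form a connected subtree. Here vertex 2 appears in no bag, so the decomposition is invalid.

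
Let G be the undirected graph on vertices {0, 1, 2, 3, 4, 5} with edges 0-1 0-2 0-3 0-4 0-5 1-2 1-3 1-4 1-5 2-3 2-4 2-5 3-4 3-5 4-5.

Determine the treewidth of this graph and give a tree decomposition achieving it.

Treewidth 5.
One optimal decomposition is:
Bags: B1 = {0, 1, 2, 3, 4, 5}
Tree: (single bag)

A single bag containing all 6 vertices is trivially a valid decomposition of width 5. For the lower bound, the 6 vertices {0, 1, 2, 3, 4, 5} are pairwise adjacent, and any tree decomposition puts a clique entirely inside one bag — forcing width ≥ 5. Therefore the treewidth is 5.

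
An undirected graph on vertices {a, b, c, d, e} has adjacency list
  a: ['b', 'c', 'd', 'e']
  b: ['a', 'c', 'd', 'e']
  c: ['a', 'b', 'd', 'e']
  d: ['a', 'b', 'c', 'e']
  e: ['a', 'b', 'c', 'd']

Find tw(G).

4

A width-4 tree decomposition is:
Bags: B1 = {a, b, c, d, e}
Tree: (single bag)
A single bag containing all 5 vertices is trivially a valid decomposition of width 4. Conversely, {a, b, c, d, e} is a clique of size 5, and the vertices of any clique must share a bag in every tree decomposition; so some bag has ≥ 5 vertices and tw(G) ≥ 4. Combining the bounds, tw(G) = 4.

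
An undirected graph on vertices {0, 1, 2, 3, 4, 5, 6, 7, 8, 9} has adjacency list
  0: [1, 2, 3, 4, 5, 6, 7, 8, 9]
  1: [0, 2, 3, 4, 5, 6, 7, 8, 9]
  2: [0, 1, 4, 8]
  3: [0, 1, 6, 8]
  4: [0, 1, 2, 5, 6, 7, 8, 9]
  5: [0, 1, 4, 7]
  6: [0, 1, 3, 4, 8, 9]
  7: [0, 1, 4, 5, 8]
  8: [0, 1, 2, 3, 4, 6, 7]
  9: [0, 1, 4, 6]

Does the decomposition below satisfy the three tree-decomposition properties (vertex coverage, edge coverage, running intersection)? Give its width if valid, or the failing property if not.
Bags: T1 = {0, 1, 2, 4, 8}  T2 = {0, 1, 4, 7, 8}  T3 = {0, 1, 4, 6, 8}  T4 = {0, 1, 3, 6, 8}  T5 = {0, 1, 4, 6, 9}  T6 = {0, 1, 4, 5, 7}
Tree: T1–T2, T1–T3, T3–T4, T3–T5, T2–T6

Yes; width 4.

Checking the three conditions: (i) the bags cover all of {0, 1, 2, 3, 4, 5, 6, 7, 8, 9}; (ii) for each edge, some bag contains both endpoints; (iii) the bags containing any fixed vertex form a subtree. All hold, so the decomposition is valid with width 5 − 1 = 4.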